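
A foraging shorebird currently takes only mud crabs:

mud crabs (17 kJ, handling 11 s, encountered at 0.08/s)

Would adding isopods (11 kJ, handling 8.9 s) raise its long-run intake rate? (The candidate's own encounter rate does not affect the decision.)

On mud crabs alone, R = ΣλE/(1+Σλh) = 1.36/1.88 = 0.7234 kJ/s.
Profitability of isopods: 11/8.9 = 1.236 kJ/s.
Since 1.236 > R, including isopods increases the long-run rate.

Yes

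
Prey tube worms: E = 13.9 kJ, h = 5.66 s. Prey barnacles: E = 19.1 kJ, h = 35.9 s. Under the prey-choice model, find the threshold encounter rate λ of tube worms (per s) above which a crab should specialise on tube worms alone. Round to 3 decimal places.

0.049 per s

At the threshold, the rate on tube worms alone equals the profitability of barnacles: λ·13.9/(1 + λ·5.66) = 19.1/35.9 = 0.532.
Rearranging, λ(13.9 − 0.532×5.66) = 0.532, so λ = 0.532/10.89 = 0.04886 per s.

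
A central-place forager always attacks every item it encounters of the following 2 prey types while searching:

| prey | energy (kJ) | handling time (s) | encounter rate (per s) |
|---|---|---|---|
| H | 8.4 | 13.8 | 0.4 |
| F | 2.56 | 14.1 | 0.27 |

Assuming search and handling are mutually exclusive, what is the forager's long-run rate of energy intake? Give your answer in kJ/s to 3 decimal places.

0.392 kJ/s

Energy encountered per unit search time: 0.4×8.4 + 0.27×2.56 = 4.051 kJ/s.
Handling time per unit search time: 0.4×13.8 + 0.27×14.1 = 9.327.
Rate = 4.051/(1 + 9.327) = 0.3923 kJ/s.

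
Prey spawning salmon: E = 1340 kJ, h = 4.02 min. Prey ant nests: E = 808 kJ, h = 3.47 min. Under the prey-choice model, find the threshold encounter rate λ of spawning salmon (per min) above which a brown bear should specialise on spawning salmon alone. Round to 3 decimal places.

0.576 per min

Drop ant nests once their profitability E₂/h₂ falls below the rate achievable on spawning salmon alone: E₂/h₂ = λE₁/(1 + λh₁).
Solve for λ: λE₁h₂ = E₂(1 + λh₁) → λ(E₁h₂ − E₂h₁) = E₂ → λ = E₂/(E₁h₂ − E₂h₁).
λ = 808/(1340×3.47 − 808×4.02) = 808/1402 = 0.5765 per min.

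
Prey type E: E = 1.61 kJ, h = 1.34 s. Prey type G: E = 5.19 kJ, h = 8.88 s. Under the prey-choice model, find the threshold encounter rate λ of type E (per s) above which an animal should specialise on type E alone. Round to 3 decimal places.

0.707 per s

The zero-one rule: include type G iff E₂/h₂ > λE₁/(1+λh₁). Equality gives the switch point.
λE₁h₂ = E₂ + λE₂h₁ ⇒ λ = E₂/(E₁h₂ − E₂h₁) = 5.19/(14.3 − 6.955) = 0.7069 per s.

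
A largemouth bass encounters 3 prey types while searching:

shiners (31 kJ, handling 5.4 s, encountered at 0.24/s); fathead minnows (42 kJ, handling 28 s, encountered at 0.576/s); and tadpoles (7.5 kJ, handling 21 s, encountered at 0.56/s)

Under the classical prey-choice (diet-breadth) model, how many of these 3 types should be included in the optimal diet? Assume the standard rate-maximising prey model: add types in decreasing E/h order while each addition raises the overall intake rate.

1

Rank by E/h (kJ/s): shiners 5.74, fathead minnows 1.5, tadpoles 0.357. Include each in turn until the next type's E/h falls below the running intake rate.
Rate on top 1: 3.24. fathead minnows: 1.5 < 3.24 → exclude; stop.
Optimal diet: shiners — 1 of 3 types.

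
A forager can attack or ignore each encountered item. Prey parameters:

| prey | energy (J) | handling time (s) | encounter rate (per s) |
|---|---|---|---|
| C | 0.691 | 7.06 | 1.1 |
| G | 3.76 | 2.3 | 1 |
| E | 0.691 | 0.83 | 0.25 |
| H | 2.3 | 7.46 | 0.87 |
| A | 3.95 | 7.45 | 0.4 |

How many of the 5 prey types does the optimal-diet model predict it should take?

E/h in descending order: G 1.63, E 0.833, A 0.53, H 0.308, C 0.0979 J/s. The optimal diet is the largest prefix of this list for which every included type satisfies E_i/h_i > R on the types above it.
Rate on top 1: 1.139. E: 0.833 < 1.139 → exclude; stop.
Optimal diet: G — 1 of 5 types.

1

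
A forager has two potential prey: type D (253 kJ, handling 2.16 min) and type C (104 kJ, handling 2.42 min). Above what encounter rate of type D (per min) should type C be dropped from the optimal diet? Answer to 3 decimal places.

0.268 per min

Drop type C once their profitability E₂/h₂ falls below the rate achievable on type D alone: E₂/h₂ = λE₁/(1 + λh₁).
Solve for λ: λE₁h₂ = E₂(1 + λh₁) → λ(E₁h₂ − E₂h₁) = E₂ → λ = E₂/(E₁h₂ − E₂h₁).
λ = 104/(253×2.42 − 104×2.16) = 104/387.6 = 0.2683 per min.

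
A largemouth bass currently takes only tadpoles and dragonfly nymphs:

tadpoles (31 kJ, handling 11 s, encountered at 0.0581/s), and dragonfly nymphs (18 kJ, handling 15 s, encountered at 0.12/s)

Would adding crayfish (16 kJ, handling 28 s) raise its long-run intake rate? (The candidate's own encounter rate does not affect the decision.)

No

Intake rate on the current diet: R = (0.0581×31 + 0.12×18) / (1 + 0.0581×11 + 0.12×15) = 3.961/3.439 = 1.152 kJ/s.
crayfish: E/h = 16/28 = 0.5714 kJ/s.
0.5714 < 1.152, so adding crayfish would lower the average — exclude it.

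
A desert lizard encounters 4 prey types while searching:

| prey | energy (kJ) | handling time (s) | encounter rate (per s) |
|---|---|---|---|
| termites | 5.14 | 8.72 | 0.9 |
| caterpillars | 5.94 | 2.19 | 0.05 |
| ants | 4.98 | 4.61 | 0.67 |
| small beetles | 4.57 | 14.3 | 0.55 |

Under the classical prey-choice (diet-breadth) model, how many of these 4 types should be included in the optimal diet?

2

Rank by E/h (kJ/s): caterpillars 2.71, ants 1.08, termites 0.589, small beetles 0.32. Include each in turn until the next type's E/h falls below the running intake rate.
Rate on top 1: 0.2677. ants: 1.08 > 0.2677 → include.
Rate on top 2: 0.8655. termites: 0.589 < 0.8655 → exclude; stop.
Optimal diet: caterpillars, ants — 2 of 4 types.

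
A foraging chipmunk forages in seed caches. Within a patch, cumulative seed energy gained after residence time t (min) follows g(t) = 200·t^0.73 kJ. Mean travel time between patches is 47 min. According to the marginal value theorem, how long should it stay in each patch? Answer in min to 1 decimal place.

Maximise g(t)/(T+t): set derivative to zero → g'(t)(T+t) = g(t).
g'(t) = 0.73·200·t^-0.27. Setting 0.73·200·t^-0.27 = 200·t^0.73/(47+t) gives 0.73(47+t) = t, so 0.27·t = 0.73×47.
t* = 0.73×47/0.27 = 127.1 min.

127.1 min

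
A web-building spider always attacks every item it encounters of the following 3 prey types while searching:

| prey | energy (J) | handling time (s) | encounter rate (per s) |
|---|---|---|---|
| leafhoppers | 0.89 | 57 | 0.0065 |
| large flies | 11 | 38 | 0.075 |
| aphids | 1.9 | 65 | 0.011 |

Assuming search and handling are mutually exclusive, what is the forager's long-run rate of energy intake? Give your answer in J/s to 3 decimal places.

R = Σλ_iE_i / (1 + Σλ_ih_i)
Numerator: 0.0065×0.89 + 0.075×11 + 0.011×1.9 = 0.8517
Denominator: 1 + 0.0065×57 + 0.075×38 + 0.011×65 = 4.936
R = 0.8517/4.936 = 0.1726 J/s

0.173 J/s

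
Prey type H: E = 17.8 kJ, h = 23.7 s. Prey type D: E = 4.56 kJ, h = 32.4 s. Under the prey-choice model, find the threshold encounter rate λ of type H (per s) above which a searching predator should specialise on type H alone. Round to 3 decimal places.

The zero-one rule: include type D iff E₂/h₂ > λE₁/(1+λh₁). Equality gives the switch point.
λE₁h₂ = E₂ + λE₂h₁ ⇒ λ = E₂/(E₁h₂ − E₂h₁) = 4.56/(576.7 − 108.1) = 0.00973 per s.

0.010 per s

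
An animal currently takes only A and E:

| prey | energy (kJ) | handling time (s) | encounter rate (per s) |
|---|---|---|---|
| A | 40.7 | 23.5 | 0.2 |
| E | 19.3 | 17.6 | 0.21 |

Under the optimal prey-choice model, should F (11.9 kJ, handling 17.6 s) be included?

No

Current rate: (0.2×40.7 + 0.21×19.3)/(1 + 0.2×23.5 + 0.21×17.6) = 1.298 kJ/s.
F: E/h = 11.9/17.6 = 0.6761 kJ/s.
Since 0.6761 < R, time spent handling F is better spent searching.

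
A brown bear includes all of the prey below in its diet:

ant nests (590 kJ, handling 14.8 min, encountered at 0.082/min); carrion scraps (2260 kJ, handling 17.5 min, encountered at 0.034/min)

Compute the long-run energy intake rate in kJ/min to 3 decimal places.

R = (0.082×590 + 0.034×2260) / (1 + 0.082×14.8 + 0.034×17.5) = 125.2/2.809 = 44.58 kJ/min.

44.584 kJ/min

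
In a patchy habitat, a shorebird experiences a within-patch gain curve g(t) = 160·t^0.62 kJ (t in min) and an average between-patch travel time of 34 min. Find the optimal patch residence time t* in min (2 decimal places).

By the marginal value theorem, leave when the instantaneous gain rate g'(t) equals the habitat-wide average g(t)/(T + t).
g'(t) = 0.62·160·t^-0.38. Setting 0.62·160·t^-0.38 = 160·t^0.62/(34+t) gives 0.62(34+t) = t, so 0.38·t = 0.62×34.
t* = 0.62×34/0.38 = 55.47 min.

55.47 min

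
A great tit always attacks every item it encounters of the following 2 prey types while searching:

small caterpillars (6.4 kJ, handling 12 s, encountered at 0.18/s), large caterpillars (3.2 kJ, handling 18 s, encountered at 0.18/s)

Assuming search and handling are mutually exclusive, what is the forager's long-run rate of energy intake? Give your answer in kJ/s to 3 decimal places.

0.270 kJ/s

R = Σλ_iE_i / (1 + Σλ_ih_i)
Numerator: 0.18×6.4 + 0.18×3.2 = 1.728
Denominator: 1 + 0.18×12 + 0.18×18 = 6.4
R = 1.728/6.4 = 0.27 kJ/s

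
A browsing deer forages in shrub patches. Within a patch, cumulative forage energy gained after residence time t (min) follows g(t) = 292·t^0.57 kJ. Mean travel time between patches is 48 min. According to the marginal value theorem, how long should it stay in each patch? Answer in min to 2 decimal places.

63.63 min

By the marginal value theorem, leave when the instantaneous gain rate g'(t) equals the habitat-wide average g(t)/(T + t).
g'(t) = 0.57·292·t^-0.43. Setting 0.57·292·t^-0.43 = 292·t^0.57/(48+t) gives 0.57(48+t) = t, so 0.43·t = 0.57×48.
t* = 0.57×48/0.43 = 63.63 min.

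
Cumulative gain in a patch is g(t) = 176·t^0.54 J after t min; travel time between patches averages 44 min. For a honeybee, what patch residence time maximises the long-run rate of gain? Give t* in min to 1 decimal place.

Maximise g(t)/(T+t): set derivative to zero → g'(t)(T+t) = g(t).
g'(t) = 0.54·176·t^-0.46. Setting 0.54·176·t^-0.46 = 176·t^0.54/(44+t) gives 0.54(44+t) = t, so 0.46·t = 0.54×44.
t* = 0.54×44/0.46 = 51.65 min.

51.7 min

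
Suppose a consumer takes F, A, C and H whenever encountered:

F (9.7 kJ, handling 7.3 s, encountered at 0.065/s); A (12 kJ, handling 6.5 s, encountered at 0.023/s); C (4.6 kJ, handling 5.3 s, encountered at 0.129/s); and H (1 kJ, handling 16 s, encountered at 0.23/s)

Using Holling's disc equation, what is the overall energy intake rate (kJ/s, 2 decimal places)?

0.29 kJ/s

R = (0.065×9.7 + 0.023×12 + 0.129×4.6 + 0.23×1) / (1 + 0.065×7.3 + 0.023×6.5 + 0.129×5.3 + 0.23×16) = 1.73/5.988 = 0.2889 kJ/s.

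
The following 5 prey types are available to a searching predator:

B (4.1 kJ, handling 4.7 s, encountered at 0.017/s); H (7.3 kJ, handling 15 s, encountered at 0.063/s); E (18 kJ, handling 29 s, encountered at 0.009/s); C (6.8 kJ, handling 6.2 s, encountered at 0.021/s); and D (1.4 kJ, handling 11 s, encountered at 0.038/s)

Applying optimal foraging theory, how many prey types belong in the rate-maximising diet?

Profitabilities (E/h, kJ/s): C 1.1, B 0.872, E 0.621, H 0.487, D 0.127. Add prey in this order while the next type's profitability exceeds the intake rate on those already taken.
Rate on top 1: 0.1263. B: 0.872 > 0.1263 → include.
Rate on top 2: 0.1756. E: 0.621 > 0.1756 → include.
Rate on top 3: 0.2546. H: 0.487 > 0.2546 → include.
Rate on top 4: 0.3453. D: 0.127 < 0.3453 → exclude; stop.
Optimal diet: C, B, E, H — 4 of 5 types.

4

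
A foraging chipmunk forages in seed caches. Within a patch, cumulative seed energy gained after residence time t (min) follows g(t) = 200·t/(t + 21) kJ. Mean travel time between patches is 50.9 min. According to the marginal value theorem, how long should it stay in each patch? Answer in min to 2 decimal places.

32.69 min

Optimal t* satisfies g'(t*) = g(t*)/(T + t*).
g'(t) = 200·21/(t + 21)². Setting 200·21/(t+21)² = 200t/[(t+21)(50.9+t)] gives 21(50.9+t) = t(t+21), so t² = 21×50.9 = 1069.
t* = √1069 = 32.69 min.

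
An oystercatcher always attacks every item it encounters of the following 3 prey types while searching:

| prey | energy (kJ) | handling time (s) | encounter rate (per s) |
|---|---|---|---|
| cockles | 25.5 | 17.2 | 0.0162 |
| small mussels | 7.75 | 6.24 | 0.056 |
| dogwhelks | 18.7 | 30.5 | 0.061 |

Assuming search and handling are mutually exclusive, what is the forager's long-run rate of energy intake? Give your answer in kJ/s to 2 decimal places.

0.57 kJ/s

Energy encountered per unit search time: 0.0162×25.5 + 0.056×7.75 + 0.061×18.7 = 1.988 kJ/s.
Handling time per unit search time: 0.0162×17.2 + 0.056×6.24 + 0.061×30.5 = 2.489.
Rate = 1.988/(1 + 2.489) = 0.5698 kJ/s.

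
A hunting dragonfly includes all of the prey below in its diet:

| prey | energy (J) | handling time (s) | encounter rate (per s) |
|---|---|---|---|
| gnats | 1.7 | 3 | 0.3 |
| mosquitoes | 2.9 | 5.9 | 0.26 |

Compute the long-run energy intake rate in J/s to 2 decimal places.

R = Σλ_iE_i / (1 + Σλ_ih_i)
Numerator: 0.3×1.7 + 0.26×2.9 = 1.264
Denominator: 1 + 0.3×3 + 0.26×5.9 = 3.434
R = 1.264/3.434 = 0.3681 J/s

0.37 J/s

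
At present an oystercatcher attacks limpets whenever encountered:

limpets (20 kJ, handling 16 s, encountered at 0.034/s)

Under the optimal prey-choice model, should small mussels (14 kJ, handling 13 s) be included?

On limpets alone, R = ΣλE/(1+Σλh) = 0.68/1.544 = 0.4404 kJ/s.
small mussels: E/h = 14/13 = 1.077 kJ/s.
Since 1.077 > R, including small mussels increases the long-run rate.

Yes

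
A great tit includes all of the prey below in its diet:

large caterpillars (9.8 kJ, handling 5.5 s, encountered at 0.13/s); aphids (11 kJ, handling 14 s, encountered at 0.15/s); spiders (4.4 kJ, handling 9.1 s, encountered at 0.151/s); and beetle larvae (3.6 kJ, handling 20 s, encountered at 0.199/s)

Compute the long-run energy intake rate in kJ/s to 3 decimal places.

0.469 kJ/s

R = (0.13×9.8 + 0.15×11 + 0.151×4.4 + 0.199×3.6) / (1 + 0.13×5.5 + 0.15×14 + 0.151×9.1 + 0.199×20) = 4.305/9.169 = 0.4695 kJ/s.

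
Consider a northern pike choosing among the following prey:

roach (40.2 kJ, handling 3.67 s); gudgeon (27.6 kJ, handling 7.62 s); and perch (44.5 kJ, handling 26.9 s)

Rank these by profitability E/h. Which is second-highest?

gudgeon

In descending order of E/h:
roach: 40.2/3.67 = 11 kJ/s
gudgeon: 27.6/7.62 = 3.62 kJ/s
perch: 44.5/26.9 = 1.65 kJ/s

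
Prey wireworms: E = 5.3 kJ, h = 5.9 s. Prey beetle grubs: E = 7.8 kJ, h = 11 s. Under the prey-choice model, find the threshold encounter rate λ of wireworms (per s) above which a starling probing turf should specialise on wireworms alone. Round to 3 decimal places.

0.635 per s

The zero-one rule: include beetle grubs iff E₂/h₂ > λE₁/(1+λh₁). Equality gives the switch point.
λE₁h₂ = E₂ + λE₂h₁ ⇒ λ = E₂/(E₁h₂ − E₂h₁) = 7.8/(58.3 − 46.02) = 0.6352 per s.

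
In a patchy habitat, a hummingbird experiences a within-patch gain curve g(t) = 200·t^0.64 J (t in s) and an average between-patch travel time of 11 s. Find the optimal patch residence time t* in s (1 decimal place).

19.6 s

Optimal t* satisfies g'(t*) = g(t*)/(T + t*).
g'(t) = 0.64·200·t^-0.36. Setting 0.64·200·t^-0.36 = 200·t^0.64/(11+t) gives 0.64(11+t) = t, so 0.36·t = 0.64×11.
t* = 0.64×11/0.36 = 19.56 s.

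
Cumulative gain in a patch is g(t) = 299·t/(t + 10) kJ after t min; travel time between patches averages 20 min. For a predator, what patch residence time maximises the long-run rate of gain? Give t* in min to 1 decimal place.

14.1 min

Optimal t* satisfies g'(t*) = g(t*)/(T + t*).
g'(t) = 299·10/(t + 10)². Setting 299·10/(t+10)² = 299t/[(t+10)(20+t)] gives 10(20+t) = t(t+10), so t² = 10×20 = 200.
t* = √200 = 14.14 min.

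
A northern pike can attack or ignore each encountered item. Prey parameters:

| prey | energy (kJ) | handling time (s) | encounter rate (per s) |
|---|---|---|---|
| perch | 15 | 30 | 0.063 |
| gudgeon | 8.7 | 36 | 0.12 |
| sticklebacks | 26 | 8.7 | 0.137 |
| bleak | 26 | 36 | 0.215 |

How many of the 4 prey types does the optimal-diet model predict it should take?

1

E/h in descending order: sticklebacks 2.99, bleak 0.722, perch 0.5, gudgeon 0.242 kJ/s. The optimal diet is the largest prefix of this list for which every included type satisfies E_i/h_i > R on the types above it.
Rate on top 1: 1.625. bleak: 0.722 < 1.625 → exclude; stop.
Optimal diet: sticklebacks — 1 of 4 types.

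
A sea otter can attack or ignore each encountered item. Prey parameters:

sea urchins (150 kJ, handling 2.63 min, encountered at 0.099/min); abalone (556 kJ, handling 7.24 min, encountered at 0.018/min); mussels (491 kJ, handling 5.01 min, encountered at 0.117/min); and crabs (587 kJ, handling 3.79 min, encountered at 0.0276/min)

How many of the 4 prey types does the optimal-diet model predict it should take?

4

E/h in descending order: crabs 155, mussels 98, abalone 76.8, sea urchins 57 kJ/min. The optimal diet is the largest prefix of this list for which every included type satisfies E_i/h_i > R on the types above it.
Rate on top 1: 14.67. mussels: 98 > 14.67 → include.
Rate on top 2: 43.56. abalone: 76.8 > 43.56 → include.
Rate on top 3: 45.94. sea urchins: 57 > 45.94 → include.
Optimal diet: crabs, mussels, abalone, sea urchins — 4 of 4 types.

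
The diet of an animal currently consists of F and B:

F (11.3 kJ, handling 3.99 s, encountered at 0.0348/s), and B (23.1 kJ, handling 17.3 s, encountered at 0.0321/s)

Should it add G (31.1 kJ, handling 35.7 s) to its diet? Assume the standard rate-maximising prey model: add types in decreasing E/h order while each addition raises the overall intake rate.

Yes

On F and B alone, R = ΣλE/(1+Σλh) = 1.135/1.694 = 0.6698 kJ/s.
G: E/h = 31.1/35.7 = 0.8711 kJ/s.
0.8711 > 0.6698, so adding G raises the average — include it.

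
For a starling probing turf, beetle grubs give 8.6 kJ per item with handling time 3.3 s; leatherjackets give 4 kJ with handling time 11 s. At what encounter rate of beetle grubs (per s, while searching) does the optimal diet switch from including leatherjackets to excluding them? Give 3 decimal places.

0.049 per s

Drop leatherjackets once their profitability E₂/h₂ falls below the rate achievable on beetle grubs alone: E₂/h₂ = λE₁/(1 + λh₁).
Solve for λ: λE₁h₂ = E₂(1 + λh₁) → λ(E₁h₂ − E₂h₁) = E₂ → λ = E₂/(E₁h₂ − E₂h₁).
λ = 4/(8.6×11 − 4×3.3) = 4/81.4 = 0.04914 per s.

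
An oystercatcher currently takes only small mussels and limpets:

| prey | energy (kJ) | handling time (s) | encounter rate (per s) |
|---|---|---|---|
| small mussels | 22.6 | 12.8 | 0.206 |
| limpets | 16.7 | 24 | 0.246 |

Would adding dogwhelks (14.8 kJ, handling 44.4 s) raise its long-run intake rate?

No

On small mussels and limpets alone, R = ΣλE/(1+Σλh) = 8.764/9.541 = 0.9186 kJ/s.
dogwhelks: E/h = 14.8/44.4 = 0.3333 kJ/s.
Since 0.3333 < R, time spent handling dogwhelks is better spent searching.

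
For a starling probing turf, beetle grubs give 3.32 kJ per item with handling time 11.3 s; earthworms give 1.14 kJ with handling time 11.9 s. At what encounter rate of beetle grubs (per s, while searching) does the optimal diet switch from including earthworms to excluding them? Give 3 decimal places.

0.043 per s

Drop earthworms once their profitability E₂/h₂ falls below the rate achievable on beetle grubs alone: E₂/h₂ = λE₁/(1 + λh₁).
Solve for λ: λE₁h₂ = E₂(1 + λh₁) → λ(E₁h₂ − E₂h₁) = E₂ → λ = E₂/(E₁h₂ − E₂h₁).
λ = 1.14/(3.32×11.9 − 1.14×11.3) = 1.14/26.63 = 0.04282 per s.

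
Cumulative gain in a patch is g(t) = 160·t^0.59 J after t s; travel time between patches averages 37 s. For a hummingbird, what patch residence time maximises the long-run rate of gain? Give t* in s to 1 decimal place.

Optimal t* satisfies g'(t*) = g(t*)/(T + t*).
g'(t) = 0.59·160·t^-0.41. Setting 0.59·160·t^-0.41 = 160·t^0.59/(37+t) gives 0.59(37+t) = t, so 0.41·t = 0.59×37.
t* = 0.59×37/0.41 = 53.24 s.

53.2 s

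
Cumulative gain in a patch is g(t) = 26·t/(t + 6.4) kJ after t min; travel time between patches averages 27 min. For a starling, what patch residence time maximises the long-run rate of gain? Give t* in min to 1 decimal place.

By the marginal value theorem, leave when the instantaneous gain rate g'(t) equals the habitat-wide average g(t)/(T + t).
g'(t) = 26·6.4/(t + 6.4)². Setting 26·6.4/(t+6.4)² = 26t/[(t+6.4)(27+t)] gives 6.4(27+t) = t(t+6.4), so t² = 6.4×27 = 172.8.
t* = √172.8 = 13.15 min.

13.1 min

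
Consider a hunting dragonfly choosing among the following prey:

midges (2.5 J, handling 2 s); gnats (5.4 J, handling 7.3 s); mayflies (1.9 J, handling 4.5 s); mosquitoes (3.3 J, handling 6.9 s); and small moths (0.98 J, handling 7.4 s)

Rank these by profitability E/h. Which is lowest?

small moths

In descending order of E/h:
midges: 2.5/2 = 1.25 J/s
gnats: 5.4/7.3 = 0.74 J/s
mosquitoes: 3.3/6.9 = 0.478 J/s
mayflies: 1.9/4.5 = 0.422 J/s
small moths: 0.98/7.4 = 0.132 J/s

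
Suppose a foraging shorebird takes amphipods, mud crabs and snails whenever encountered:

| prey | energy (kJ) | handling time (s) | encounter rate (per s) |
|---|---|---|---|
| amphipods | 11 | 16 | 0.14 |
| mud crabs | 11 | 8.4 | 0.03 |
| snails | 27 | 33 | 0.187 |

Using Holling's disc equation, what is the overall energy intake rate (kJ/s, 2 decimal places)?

Energy encountered per unit search time: 0.14×11 + 0.03×11 + 0.187×27 = 6.919 kJ/s.
Handling time per unit search time: 0.14×16 + 0.03×8.4 + 0.187×33 = 8.663.
Rate = 6.919/(1 + 8.663) = 0.716 kJ/s.

0.72 kJ/s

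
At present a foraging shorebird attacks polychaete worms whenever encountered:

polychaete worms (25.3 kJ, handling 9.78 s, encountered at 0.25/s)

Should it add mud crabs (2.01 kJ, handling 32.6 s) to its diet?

On polychaete worms alone, R = ΣλE/(1+Σλh) = 6.325/3.445 = 1.836 kJ/s.
mud crabs: E/h = 2.01/32.6 = 0.06166 kJ/s.
Since 0.06166 < R, time spent handling mud crabs is better spent searching.

No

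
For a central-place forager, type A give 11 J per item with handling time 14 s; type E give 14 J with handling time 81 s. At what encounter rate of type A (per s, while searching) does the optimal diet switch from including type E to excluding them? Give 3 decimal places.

0.020 per s

The zero-one rule: include type E iff E₂/h₂ > λE₁/(1+λh₁). Equality gives the switch point.
λE₁h₂ = E₂ + λE₂h₁ ⇒ λ = E₂/(E₁h₂ − E₂h₁) = 14/(891 − 196) = 0.02014 per s.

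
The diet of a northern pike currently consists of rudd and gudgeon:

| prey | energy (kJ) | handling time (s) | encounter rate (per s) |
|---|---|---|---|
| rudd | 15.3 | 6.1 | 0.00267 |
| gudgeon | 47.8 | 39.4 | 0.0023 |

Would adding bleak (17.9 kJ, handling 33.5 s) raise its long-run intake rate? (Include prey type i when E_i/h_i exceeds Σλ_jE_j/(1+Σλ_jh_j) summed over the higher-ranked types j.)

Intake rate on the current diet: R = (0.00267×15.3 + 0.0023×47.8) / (1 + 0.00267×6.1 + 0.0023×39.4) = 0.1508/1.107 = 0.1362 kJ/s.
bleak: E/h = 17.9/33.5 = 0.5343 kJ/s.
Since 0.5343 > R, including bleak increases the long-run rate.

Yes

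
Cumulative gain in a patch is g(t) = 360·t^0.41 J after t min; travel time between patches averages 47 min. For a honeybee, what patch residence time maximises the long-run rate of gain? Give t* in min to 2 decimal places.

32.66 min

By the marginal value theorem, leave when the instantaneous gain rate g'(t) equals the habitat-wide average g(t)/(T + t).
g'(t) = 0.41·360·t^-0.59. Setting 0.41·360·t^-0.59 = 360·t^0.41/(47+t) gives 0.41(47+t) = t, so 0.59·t = 0.41×47.
t* = 0.41×47/0.59 = 32.66 min.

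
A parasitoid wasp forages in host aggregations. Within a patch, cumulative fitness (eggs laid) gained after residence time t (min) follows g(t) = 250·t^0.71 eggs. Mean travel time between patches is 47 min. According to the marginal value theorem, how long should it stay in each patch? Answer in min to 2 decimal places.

Maximise g(t)/(T+t): set derivative to zero → g'(t)(T+t) = g(t).
g'(t) = 0.71·250·t^-0.29. Setting 0.71·250·t^-0.29 = 250·t^0.71/(47+t) gives 0.71(47+t) = t, so 0.29·t = 0.71×47.
t* = 0.71×47/0.29 = 115.1 min.

115.07 min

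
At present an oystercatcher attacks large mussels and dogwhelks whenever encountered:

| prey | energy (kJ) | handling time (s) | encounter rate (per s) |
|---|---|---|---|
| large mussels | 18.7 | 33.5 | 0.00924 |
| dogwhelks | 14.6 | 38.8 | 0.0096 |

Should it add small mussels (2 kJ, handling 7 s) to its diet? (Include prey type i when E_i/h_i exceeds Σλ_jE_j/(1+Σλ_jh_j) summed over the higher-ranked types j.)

On large mussels and dogwhelks alone, R = ΣλE/(1+Σλh) = 0.3129/1.682 = 0.1861 kJ/s.
Profitability of small mussels: 2/7 = 0.2857 kJ/s.
0.2857 > 0.1861, so adding small mussels raises the average — include it.

Yes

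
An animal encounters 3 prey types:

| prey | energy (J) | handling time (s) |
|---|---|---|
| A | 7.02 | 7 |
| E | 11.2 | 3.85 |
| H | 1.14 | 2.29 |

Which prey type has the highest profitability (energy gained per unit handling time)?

E

In descending order of E/h:
E: 11.2/3.85 = 2.91 J/s
A: 7.02/7 = 1 J/s
H: 1.14/2.29 = 0.498 J/s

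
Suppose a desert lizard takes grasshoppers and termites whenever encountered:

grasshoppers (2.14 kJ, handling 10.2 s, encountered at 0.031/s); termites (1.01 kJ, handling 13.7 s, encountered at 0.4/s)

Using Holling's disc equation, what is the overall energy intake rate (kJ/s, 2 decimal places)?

0.07 kJ/s

R = Σλ_iE_i / (1 + Σλ_ih_i)
Numerator: 0.031×2.14 + 0.4×1.01 = 0.4703
Denominator: 1 + 0.031×10.2 + 0.4×13.7 = 6.796
R = 0.4703/6.796 = 0.06921 kJ/s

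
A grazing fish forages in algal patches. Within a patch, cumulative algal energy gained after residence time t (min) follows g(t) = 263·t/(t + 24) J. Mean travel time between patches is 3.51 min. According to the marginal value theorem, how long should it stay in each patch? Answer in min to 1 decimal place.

9.2 min

Maximise g(t)/(T+t): set derivative to zero → g'(t)(T+t) = g(t).
g'(t) = 263·24/(t + 24)². Setting 263·24/(t+24)² = 263t/[(t+24)(3.51+t)] gives 24(3.51+t) = t(t+24), so t² = 24×3.51 = 84.24.
t* = √84.24 = 9.178 min.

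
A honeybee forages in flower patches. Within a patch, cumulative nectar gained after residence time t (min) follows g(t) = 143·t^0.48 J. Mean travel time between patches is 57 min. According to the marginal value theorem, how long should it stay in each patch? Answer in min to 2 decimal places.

52.62 min

Optimal t* satisfies g'(t*) = g(t*)/(T + t*).
g'(t) = 0.48·143·t^-0.52. Setting 0.48·143·t^-0.52 = 143·t^0.48/(57+t) gives 0.48(57+t) = t, so 0.52·t = 0.48×57.
t* = 0.48×57/0.52 = 52.62 min.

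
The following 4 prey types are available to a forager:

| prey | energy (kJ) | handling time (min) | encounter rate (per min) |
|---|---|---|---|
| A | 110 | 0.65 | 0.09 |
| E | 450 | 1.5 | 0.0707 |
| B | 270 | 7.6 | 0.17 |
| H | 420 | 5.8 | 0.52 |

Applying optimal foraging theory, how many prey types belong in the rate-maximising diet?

3

Rank by E/h (kJ/min): E 300, A 169, H 72.4, B 35.5. Include each in turn until the next type's E/h falls below the running intake rate.
Rate on top 1: 28.76. A: 169 > 28.76 → include.
Rate on top 2: 35.82. H: 72.4 > 35.82 → include.
Rate on top 3: 62.22. B: 35.5 < 62.22 → exclude; stop.
Optimal diet: E, A, H — 3 of 4 types.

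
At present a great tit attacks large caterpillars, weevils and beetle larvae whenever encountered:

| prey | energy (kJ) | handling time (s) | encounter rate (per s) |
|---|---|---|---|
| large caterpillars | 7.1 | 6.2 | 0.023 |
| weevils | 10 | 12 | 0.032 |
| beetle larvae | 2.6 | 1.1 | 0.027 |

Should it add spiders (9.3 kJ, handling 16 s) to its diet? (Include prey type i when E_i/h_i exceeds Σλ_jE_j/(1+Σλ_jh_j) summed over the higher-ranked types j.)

On large caterpillars, weevils and beetle larvae alone, R = ΣλE/(1+Σλh) = 0.5535/1.556 = 0.3557 kJ/s.
spiders: E/h = 9.3/16 = 0.5813 kJ/s.
Since 0.5813 > R, including spiders increases the long-run rate.

Yes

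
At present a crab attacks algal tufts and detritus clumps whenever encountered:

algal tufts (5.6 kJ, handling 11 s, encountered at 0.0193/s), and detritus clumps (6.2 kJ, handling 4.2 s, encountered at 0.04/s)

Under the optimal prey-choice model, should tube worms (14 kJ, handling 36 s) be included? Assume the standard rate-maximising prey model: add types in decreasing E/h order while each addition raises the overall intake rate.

Yes

On algal tufts and detritus clumps alone, R = ΣλE/(1+Σλh) = 0.3561/1.38 = 0.258 kJ/s.
tube worms: E/h = 14/36 = 0.3889 kJ/s.
Since 0.3889 > R, including tube worms increases the long-run rate.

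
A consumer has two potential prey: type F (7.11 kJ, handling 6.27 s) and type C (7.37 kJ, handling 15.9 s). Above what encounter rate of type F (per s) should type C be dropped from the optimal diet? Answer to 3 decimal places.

The zero-one rule: include type C iff E₂/h₂ > λE₁/(1+λh₁). Equality gives the switch point.
λE₁h₂ = E₂ + λE₂h₁ ⇒ λ = E₂/(E₁h₂ − E₂h₁) = 7.37/(113 − 46.21) = 0.1103 per s.

0.110 per s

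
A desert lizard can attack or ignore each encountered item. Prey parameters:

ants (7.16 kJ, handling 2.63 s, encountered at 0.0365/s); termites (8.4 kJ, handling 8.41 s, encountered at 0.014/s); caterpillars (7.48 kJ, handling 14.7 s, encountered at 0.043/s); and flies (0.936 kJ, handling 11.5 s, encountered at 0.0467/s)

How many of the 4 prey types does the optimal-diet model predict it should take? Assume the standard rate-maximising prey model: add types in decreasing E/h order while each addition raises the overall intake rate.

3

Rank by E/h (kJ/s): ants 2.72, termites 0.999, caterpillars 0.509, flies 0.0814. Include each in turn until the next type's E/h falls below the running intake rate.
Rate on top 1: 0.2384. termites: 0.999 > 0.2384 → include.
Rate on top 2: 0.3122. caterpillars: 0.509 > 0.3122 → include.
Rate on top 3: 0.3795. flies: 0.0814 < 0.3795 → exclude; stop.
Optimal diet: ants, termites, caterpillars — 3 of 4 types.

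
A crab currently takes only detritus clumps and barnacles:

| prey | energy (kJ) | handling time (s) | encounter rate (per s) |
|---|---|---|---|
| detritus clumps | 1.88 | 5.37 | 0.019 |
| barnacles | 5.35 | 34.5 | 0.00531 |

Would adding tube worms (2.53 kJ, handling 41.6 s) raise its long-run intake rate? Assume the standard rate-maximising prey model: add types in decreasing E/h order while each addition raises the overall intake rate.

Yes

Intake rate on the current diet: R = (0.019×1.88 + 0.00531×5.35) / (1 + 0.019×5.37 + 0.00531×34.5) = 0.06413/1.285 = 0.0499 kJ/s.
tube worms: E/h = 2.53/41.6 = 0.06082 kJ/s.
Since 0.06082 > R, including tube worms increases the long-run rate.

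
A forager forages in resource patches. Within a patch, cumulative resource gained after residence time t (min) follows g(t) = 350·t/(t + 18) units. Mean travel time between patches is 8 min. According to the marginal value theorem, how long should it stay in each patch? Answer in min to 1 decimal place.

By the marginal value theorem, leave when the instantaneous gain rate g'(t) equals the habitat-wide average g(t)/(T + t).
g'(t) = 350·18/(t + 18)². Setting 350·18/(t+18)² = 350t/[(t+18)(8+t)] gives 18(8+t) = t(t+18), so t² = 18×8 = 144.
t* = √144 = 12 min.

12.0 min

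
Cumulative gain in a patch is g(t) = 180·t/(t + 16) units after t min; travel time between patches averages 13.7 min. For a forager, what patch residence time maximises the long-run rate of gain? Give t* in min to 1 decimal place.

14.8 min

Optimal t* satisfies g'(t*) = g(t*)/(T + t*).
g'(t) = 180·16/(t + 16)². Setting 180·16/(t+16)² = 180t/[(t+16)(13.7+t)] gives 16(13.7+t) = t(t+16), so t² = 16×13.7 = 219.2.
t* = √219.2 = 14.81 min.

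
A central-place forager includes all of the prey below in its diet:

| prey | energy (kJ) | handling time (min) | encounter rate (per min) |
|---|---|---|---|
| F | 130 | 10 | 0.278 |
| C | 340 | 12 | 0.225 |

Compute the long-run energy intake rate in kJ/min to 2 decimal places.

17.38 kJ/min

R = (0.278×130 + 0.225×340) / (1 + 0.278×10 + 0.225×12) = 112.6/6.48 = 17.38 kJ/min.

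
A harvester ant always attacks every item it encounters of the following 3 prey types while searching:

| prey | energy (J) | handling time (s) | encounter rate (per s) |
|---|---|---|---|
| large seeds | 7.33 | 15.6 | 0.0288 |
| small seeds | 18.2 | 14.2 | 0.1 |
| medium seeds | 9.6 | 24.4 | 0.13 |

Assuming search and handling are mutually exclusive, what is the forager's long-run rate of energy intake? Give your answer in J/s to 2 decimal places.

Energy encountered per unit search time: 0.0288×7.33 + 0.1×18.2 + 0.13×9.6 = 3.279 J/s.
Handling time per unit search time: 0.0288×15.6 + 0.1×14.2 + 0.13×24.4 = 5.041.
Rate = 3.279/(1 + 5.041) = 0.5428 J/s.

0.54 J/s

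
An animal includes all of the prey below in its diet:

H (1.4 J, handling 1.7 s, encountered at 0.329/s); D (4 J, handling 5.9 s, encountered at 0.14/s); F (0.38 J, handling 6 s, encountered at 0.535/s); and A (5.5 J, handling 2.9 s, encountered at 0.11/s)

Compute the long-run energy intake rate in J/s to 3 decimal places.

0.309 J/s

R = Σλ_iE_i / (1 + Σλ_ih_i)
Numerator: 0.329×1.4 + 0.14×4 + 0.535×0.38 + 0.11×5.5 = 1.829
Denominator: 1 + 0.329×1.7 + 0.14×5.9 + 0.535×6 + 0.11×2.9 = 5.914
R = 1.829/5.914 = 0.3092 J/s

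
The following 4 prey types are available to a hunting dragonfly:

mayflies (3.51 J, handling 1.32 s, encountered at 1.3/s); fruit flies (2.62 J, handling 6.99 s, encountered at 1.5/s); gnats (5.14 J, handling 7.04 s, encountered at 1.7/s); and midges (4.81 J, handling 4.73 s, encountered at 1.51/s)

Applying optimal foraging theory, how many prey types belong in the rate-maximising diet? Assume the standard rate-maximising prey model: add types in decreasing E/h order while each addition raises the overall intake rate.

Rank by E/h (J/s): mayflies 2.66, midges 1.02, gnats 0.73, fruit flies 0.375. Include each in turn until the next type's E/h falls below the running intake rate.
Rate on top 1: 1.68. midges: 1.02 < 1.68 → exclude; stop.
Optimal diet: mayflies — 1 of 4 types.

1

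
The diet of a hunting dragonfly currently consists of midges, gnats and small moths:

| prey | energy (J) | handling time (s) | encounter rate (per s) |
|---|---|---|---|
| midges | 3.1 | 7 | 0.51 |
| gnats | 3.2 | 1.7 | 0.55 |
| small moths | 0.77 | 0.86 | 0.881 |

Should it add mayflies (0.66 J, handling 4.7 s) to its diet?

No

Current rate: (0.51×3.1 + 0.55×3.2 + 0.881×0.77)/(1 + 0.51×7 + 0.55×1.7 + 0.881×0.86) = 0.6418 J/s.
Profitability of mayflies: 0.66/4.7 = 0.1404 J/s.
0.1404 < 0.6418, so adding mayflies would lower the average — exclude it.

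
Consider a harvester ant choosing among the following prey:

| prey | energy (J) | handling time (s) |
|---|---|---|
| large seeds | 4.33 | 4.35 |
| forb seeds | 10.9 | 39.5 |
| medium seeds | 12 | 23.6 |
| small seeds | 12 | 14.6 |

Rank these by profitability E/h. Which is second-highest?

small seeds

Profitability E/h (J/s): large seeds = 4.33/4.35 = 0.995, forb seeds = 10.9/39.5 = 0.276, medium seeds = 12/23.6 = 0.508, small seeds = 12/14.6 = 0.822.
Ranked: large seeds > small seeds > medium seeds > forb seeds.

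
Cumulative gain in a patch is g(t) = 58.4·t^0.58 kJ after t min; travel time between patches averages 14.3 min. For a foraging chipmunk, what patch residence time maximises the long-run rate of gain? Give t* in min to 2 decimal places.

19.75 min

Optimal t* satisfies g'(t*) = g(t*)/(T + t*).
g'(t) = 0.58·58.4·t^-0.42. Setting 0.58·58.4·t^-0.42 = 58.4·t^0.58/(14.3+t) gives 0.58(14.3+t) = t, so 0.42·t = 0.58×14.3.
t* = 0.58×14.3/0.42 = 19.75 min.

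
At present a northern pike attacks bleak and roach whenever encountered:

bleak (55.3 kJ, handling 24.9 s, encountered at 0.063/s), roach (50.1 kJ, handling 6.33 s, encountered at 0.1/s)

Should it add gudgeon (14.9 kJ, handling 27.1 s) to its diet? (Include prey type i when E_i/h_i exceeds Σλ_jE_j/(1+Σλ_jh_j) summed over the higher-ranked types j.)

On bleak and roach alone, R = ΣλE/(1+Σλh) = 8.494/3.202 = 2.653 kJ/s.
gudgeon: E/h = 14.9/27.1 = 0.5498 kJ/s.
0.5498 < 2.653, so adding gudgeon would lower the average — exclude it.

No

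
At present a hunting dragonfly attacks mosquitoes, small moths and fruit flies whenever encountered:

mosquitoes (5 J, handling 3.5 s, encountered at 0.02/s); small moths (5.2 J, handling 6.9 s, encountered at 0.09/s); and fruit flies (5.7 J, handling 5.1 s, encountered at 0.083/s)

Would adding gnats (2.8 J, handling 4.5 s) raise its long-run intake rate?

Current rate: (0.02×5 + 0.09×5.2 + 0.083×5.7)/(1 + 0.02×3.5 + 0.09×6.9 + 0.083×5.1) = 0.4924 J/s.
Profitability of gnats: 2.8/4.5 = 0.6222 J/s.
0.6222 > 0.4924, so adding gnats raises the average — include it.

Yes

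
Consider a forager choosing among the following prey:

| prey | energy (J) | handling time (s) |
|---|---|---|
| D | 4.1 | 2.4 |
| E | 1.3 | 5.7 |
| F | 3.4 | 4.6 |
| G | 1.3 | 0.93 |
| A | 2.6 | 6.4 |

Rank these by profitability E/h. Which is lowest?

E

Profitability E/h (J/s): D = 4.1/2.4 = 1.71, E = 1.3/5.7 = 0.228, F = 3.4/4.6 = 0.739, G = 1.3/0.93 = 1.4, A = 2.6/6.4 = 0.406.
Ranked: D > G > F > A > E.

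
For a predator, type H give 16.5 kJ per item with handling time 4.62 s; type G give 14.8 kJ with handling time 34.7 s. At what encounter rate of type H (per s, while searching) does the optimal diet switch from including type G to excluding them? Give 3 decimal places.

Drop type G once their profitability E₂/h₂ falls below the rate achievable on type H alone: E₂/h₂ = λE₁/(1 + λh₁).
Solve for λ: λE₁h₂ = E₂(1 + λh₁) → λ(E₁h₂ − E₂h₁) = E₂ → λ = E₂/(E₁h₂ − E₂h₁).
λ = 14.8/(16.5×34.7 − 14.8×4.62) = 14.8/504.2 = 0.02935 per s.

0.029 per s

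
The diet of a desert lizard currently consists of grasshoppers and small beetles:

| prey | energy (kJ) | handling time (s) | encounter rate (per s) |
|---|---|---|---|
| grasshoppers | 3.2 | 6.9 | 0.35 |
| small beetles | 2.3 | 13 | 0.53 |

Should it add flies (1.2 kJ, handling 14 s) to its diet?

Current rate: (0.35×3.2 + 0.53×2.3)/(1 + 0.35×6.9 + 0.53×13) = 0.227 kJ/s.
flies: E/h = 1.2/14 = 0.08571 kJ/s.
Since 0.08571 < R, time spent handling flies is better spent searching.

No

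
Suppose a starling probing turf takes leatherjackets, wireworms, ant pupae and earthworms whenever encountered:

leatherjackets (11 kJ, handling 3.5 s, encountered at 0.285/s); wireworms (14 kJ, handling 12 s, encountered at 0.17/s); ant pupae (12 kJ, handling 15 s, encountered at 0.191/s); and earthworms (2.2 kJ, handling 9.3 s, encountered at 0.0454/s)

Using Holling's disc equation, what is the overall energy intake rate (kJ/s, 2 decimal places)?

1.08 kJ/s

R = (0.285×11 + 0.17×14 + 0.191×12 + 0.0454×2.2) / (1 + 0.285×3.5 + 0.17×12 + 0.191×15 + 0.0454×9.3) = 7.907/7.325 = 1.079 kJ/s.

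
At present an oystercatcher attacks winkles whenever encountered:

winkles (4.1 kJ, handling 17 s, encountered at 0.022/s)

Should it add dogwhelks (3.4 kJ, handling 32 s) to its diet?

Yes

Current rate: (0.022×4.1)/(1 + 0.022×17) = 0.06565 kJ/s.
Profitability of dogwhelks: 3.4/32 = 0.1062 kJ/s.
0.1062 > 0.06565, so adding dogwhelks raises the average — include it.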